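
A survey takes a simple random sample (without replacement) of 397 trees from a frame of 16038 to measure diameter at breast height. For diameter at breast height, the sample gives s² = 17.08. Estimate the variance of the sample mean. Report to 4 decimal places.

0.0420

Under SRS without replacement, Var(ȳ) = (1 − f)·s²/n with f = n/N = 397/16038 = 0.02475371.
Var(ȳ) = (1 − 0.02475371)·17.08/397 = 0.97524629·0.04302267 = 0.041957699.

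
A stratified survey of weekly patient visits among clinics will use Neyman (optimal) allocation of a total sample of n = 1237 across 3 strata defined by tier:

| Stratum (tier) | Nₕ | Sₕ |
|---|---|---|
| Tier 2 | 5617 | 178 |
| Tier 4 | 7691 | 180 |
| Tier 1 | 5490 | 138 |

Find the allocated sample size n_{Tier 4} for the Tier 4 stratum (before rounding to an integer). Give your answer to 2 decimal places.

545.06

Neyman allocation: nₕ = n·NₕSₕ / Σⱼ NⱼSⱼ.
Σ NⱼSⱼ = 5617·178 + 7691·180 + 5490·138 = 3.141826 × 10^6.
n_{Tier 4} = 1237·7691·180 / (3.141826 × 10^6) = 545.06.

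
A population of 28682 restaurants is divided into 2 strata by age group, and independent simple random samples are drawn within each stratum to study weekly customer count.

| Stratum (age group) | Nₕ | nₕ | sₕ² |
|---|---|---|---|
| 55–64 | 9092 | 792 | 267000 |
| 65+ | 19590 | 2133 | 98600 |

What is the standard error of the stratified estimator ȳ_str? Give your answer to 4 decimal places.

Var(ȳ_str) = Σₕ Wₕ²(1 − fₕ)sₕ²/nₕ with Wₕ = Nₕ/N, N = 28682.
55–64: Wₕ = 0.31699324; term = 0.31699324²·(1 − 0.08710955)·267000/792 = 30.924646.
65+: Wₕ = 0.68300676; term = 0.68300676²·(1 − 0.10888208)·98600/2133 = 19.216365.
Sum = 50.141011.
SE = √(50.141011) = 7.0810.

7.0810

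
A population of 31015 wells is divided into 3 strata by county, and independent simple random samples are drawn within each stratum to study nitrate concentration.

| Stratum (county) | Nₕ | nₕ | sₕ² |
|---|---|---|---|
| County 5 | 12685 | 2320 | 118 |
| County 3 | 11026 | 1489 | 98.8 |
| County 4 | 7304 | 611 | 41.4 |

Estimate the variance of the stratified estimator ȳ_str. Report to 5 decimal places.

0.01765

Var(ȳ_str) = Σₕ Wₕ²(1 − fₕ)sₕ²/nₕ with Wₕ = Nₕ/N, N = 31015.
County 5: Wₕ = 0.40899565; term = 0.40899565²·(1 − 0.18289318)·118/2320 = 0.0069520075.
County 3: Wₕ = 0.35550540; term = 0.35550540²·(1 − 0.13504444)·98.8/1489 = 0.0072535139.
County 4: Wₕ = 0.23549895; term = 0.23549895²·(1 − 0.08365279)·41.4/611 = 0.0034434767.
Sum = 0.017648998.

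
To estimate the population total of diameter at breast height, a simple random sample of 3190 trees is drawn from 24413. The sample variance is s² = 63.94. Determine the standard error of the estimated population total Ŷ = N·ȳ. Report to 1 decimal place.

3222.6

Var(Ŷ) = N²·Var(ȳ) = N²·(1 − n/N)·s²/n.
f = 3190/24413 = 0.13066809; Var(ȳ) = 0.86933191·63.94/3190 = 0.017424791.
Var(Ŷ) = 24413² · 0.017424791 = 1.0385081 × 10^7.
SE(Ŷ) = √(1.0385081 × 10^7) = 3222.6.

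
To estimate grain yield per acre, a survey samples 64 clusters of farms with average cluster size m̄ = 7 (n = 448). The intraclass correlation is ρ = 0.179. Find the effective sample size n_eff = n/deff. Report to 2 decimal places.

deff = 1 + (7 − 1)·0.179 = 1 + 1.074 = 2.074.
n_eff = 448 / 2.074 = 216.01.

216.01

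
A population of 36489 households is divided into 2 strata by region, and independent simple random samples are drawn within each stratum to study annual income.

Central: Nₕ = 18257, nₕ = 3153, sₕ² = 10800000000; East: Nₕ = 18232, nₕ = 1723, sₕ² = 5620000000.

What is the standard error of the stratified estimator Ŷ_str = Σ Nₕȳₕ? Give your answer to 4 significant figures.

Var(Ŷ_str) = Σₕ Nₕ²(1 − fₕ)sₕ²/nₕ.
Central: 18257²·(1 − 3153/18257)·10800000000/3153 = 9.4454179 × 10^14.
East: 18232²·(1 − 1723/18232)·5620000000/1723 = 9.8176177 × 10^14.
Sum = 1.9263036 × 10^15.
SE = √(1.9263036 × 10^15) = 4.389 × 10^7.

4.389 × 10^7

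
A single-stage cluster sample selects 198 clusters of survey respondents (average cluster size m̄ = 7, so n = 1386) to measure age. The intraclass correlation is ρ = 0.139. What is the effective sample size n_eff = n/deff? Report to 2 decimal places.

deff = 1 + (7 − 1)·0.139 = 1 + 0.834 = 1.834.
n_eff = 1386 / 1.834 = 755.73.

755.73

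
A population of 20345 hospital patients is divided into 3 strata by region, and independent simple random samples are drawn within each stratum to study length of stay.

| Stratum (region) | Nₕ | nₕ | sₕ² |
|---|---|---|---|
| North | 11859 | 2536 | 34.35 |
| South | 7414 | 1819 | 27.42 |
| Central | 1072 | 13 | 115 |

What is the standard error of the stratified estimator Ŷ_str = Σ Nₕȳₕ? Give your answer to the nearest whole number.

Var(Ŷ_str) = Σₕ Nₕ²(1 − fₕ)sₕ²/nₕ.
North: 11859²·(1 − 2536/11859)·34.35/2536 = 1.4975497 × 10^6.
South: 7414²·(1 − 1819/7414)·27.42/1819 = 625298.55.
Central: 1072²·(1 − 13/1072)·115/13 = 1.0042578 × 10^7.
Sum = 1.2165426 × 10^7.
SE = √(1.2165426 × 10^7) = 3488.

3488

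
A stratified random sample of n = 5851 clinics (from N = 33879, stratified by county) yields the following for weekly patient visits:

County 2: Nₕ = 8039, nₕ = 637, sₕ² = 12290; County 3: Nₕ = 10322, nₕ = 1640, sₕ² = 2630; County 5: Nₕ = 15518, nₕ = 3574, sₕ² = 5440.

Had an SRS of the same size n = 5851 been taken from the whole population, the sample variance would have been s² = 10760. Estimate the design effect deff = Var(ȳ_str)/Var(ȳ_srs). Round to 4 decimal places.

Var(ȳ_str) = Σ Wₕ²(1−fₕ)sₕ²/nₕ with Wₕ = Nₕ/33879:
  County 2: (8039/33879)²·(1−637/8039)·12290/637 = 1.0002358
  County 3: (10322/33879)²·(1−1640/10322)·2630/1640 = 0.12520866
  County 5: (15518/33879)²·(1−3574/15518)·5440/3574 = 0.24579256
  → Var(ȳ_str) = 1.371237.
Var(ȳ_srs) = (1 − 5851/33879)·10760/5851 = 1.521401.
deff = 1.371237 / 1.521401 = 0.9013.

0.9013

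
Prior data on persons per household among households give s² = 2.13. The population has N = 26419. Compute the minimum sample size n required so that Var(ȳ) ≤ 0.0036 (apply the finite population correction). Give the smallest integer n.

Without fpc, n₀ = s²/D = 2.13/0.0036 = 591.6667.
With fpc, (1 − n/N)·s²/n ≤ D requires n ≥ n₀/(1 + n₀/N) = 591.6667/(1 + 591.6667/26419) = 578.7063.
Rounding up, n = 579.

579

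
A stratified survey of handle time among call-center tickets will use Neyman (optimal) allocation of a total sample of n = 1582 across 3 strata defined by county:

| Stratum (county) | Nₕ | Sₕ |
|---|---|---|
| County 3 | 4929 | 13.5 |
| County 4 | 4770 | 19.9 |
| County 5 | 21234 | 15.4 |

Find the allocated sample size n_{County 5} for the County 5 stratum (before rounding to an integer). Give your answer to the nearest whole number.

Neyman allocation: nₕ = n·NₕSₕ / Σⱼ NⱼSⱼ.
Σ NⱼSⱼ = 4929·13.5 + 4770·19.9 + 21234·15.4 = 488468.1.
n_{County 5} = 1582·21234·15.4 / 488468.1 = 1059.

1059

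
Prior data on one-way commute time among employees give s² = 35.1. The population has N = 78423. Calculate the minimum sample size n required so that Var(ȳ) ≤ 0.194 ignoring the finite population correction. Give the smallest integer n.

181

Without fpc, n₀ = s²/D = 35.1/0.194 = 180.9278.
Rounding up, n = 181.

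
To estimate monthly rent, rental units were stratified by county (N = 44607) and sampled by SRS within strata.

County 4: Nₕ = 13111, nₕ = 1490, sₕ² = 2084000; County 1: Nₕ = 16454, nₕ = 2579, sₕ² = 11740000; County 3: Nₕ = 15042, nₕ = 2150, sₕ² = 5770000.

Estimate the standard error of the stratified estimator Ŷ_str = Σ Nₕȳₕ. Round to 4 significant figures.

1.331 × 10^6

Var(Ŷ_str) = Σₕ Nₕ²(1 − fₕ)sₕ²/nₕ.
County 4: 13111²·(1 − 1490/13111)·2084000/1490 = 2.1310359 × 10^11.
County 1: 16454²·(1 − 2579/16454)·11740000/2579 = 1.0392529 × 10^12.
County 3: 15042²·(1 − 2150/15042)·5770000/2150 = 5.2043109 × 10^11.
Sum = 1.7727876 × 10^12.
SE = √(1.7727876 × 10^12) = 1.331 × 10^6.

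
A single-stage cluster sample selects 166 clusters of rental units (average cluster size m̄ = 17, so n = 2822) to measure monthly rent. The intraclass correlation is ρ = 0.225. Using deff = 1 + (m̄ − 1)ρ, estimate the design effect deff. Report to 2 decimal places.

deff = 1 + (17 − 1)·0.225 = 1 + 3.6 = 4.6.

4.60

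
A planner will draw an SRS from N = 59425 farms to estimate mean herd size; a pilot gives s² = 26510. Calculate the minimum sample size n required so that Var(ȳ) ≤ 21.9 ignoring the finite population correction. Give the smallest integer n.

Without fpc, n₀ = s²/D = 26510/21.9 = 1210.5023.
Rounding up, n = 1211.

1211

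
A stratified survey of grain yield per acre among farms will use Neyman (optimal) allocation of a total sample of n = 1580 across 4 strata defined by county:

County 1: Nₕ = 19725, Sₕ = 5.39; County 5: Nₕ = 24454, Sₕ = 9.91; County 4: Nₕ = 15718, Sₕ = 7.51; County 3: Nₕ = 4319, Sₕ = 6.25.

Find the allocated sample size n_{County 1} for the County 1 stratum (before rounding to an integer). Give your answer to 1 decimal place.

340.3

Neyman allocation: nₕ = n·NₕSₕ / Σⱼ NⱼSⱼ.
Σ NⱼSⱼ = 19725·5.39 + 24454·9.91 + 15718·7.51 + 4319·6.25 = 493692.82.
n_{County 1} = 1580·19725·5.39 / 493692.82 = 340.3.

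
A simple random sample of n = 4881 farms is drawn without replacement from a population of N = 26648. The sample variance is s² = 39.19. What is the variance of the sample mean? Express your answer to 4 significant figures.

Under SRS without replacement, Var(ȳ) = (1 − f)·s²/n with f = n/N = 4881/26648 = 0.18316572.
Var(ȳ) = (1 − 0.18316572)·39.19/4881 = 0.81683428·0.0080290924 = 0.0065584379.

0.006558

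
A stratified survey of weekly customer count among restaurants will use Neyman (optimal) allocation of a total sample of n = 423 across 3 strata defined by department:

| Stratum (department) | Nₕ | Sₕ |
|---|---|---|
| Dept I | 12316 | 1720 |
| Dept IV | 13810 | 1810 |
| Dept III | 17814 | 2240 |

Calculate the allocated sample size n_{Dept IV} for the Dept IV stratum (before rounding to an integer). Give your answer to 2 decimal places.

122.83

Neyman allocation: nₕ = n·NₕSₕ / Σⱼ NⱼSⱼ.
Σ NⱼSⱼ = 12316·1720 + 13810·1810 + 17814·2240 = 8.608298 × 10^7.
n_{Dept IV} = 423·13810·1810 / (8.608298 × 10^7) = 122.83.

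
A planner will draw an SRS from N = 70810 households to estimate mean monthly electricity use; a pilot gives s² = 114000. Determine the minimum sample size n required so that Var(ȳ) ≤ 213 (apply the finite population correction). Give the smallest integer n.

Without fpc, n₀ = s²/D = 114000/213 = 535.2113.
With fpc, (1 − n/N)·s²/n ≤ D requires n ≥ n₀/(1 + n₀/N) = 535.2113/(1 + 535.2113/70810) = 531.1963.
Rounding up, n = 532.

532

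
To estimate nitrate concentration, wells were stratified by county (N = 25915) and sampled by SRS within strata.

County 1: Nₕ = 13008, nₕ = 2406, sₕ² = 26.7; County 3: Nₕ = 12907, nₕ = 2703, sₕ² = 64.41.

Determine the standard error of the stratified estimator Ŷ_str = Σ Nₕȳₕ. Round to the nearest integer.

Var(Ŷ_str) = Σₕ Nₕ²(1 − fₕ)sₕ²/nₕ.
County 1: 13008²·(1 − 2406/13008)·26.7/2406 = 1.5304317 × 10^6.
County 3: 12907²·(1 − 2703/12907)·64.41/2703 = 3.1383618 × 10^6.
Sum = 4.6687935 × 10^6.
SE = √(4.6687935 × 10^6) = 2161.

2161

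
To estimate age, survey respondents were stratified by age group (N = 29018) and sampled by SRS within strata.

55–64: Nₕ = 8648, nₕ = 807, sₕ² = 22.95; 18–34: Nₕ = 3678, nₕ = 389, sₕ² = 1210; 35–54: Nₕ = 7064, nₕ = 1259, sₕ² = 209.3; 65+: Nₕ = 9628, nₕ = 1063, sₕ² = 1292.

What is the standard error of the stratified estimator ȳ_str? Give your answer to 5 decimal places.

0.41726

Var(ȳ_str) = Σₕ Wₕ²(1 − fₕ)sₕ²/nₕ with Wₕ = Nₕ/N, N = 29018.
55–64: Wₕ = 0.29802192; term = 0.29802192²·(1 − 0.09331637)·22.95/807 = 0.0022901363.
18–34: Wₕ = 0.12674891; term = 0.12674891²·(1 − 0.10576400)·1210/389 = 0.044686508.
35–54: Wₕ = 0.24343511; term = 0.24343511²·(1 − 0.17822763)·209.3/1259 = 0.0080958315.
65+: Wₕ = 0.33179406; term = 0.33179406²·(1 − 0.11040715)·1292/1063 = 0.11903036.
Sum = 0.17410284.
SE = √(0.17410284) = 0.41726.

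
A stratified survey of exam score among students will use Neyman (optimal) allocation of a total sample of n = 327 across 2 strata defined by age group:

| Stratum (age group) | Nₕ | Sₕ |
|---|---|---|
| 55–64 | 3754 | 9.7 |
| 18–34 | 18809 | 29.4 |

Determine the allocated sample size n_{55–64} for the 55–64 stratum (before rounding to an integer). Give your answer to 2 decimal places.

Neyman allocation: nₕ = n·NₕSₕ / Σⱼ NⱼSⱼ.
Σ NⱼSⱼ = 3754·9.7 + 18809·29.4 = 589398.4.
n_{55–64} = 327·3754·9.7 / 589398.4 = 20.20.

20.20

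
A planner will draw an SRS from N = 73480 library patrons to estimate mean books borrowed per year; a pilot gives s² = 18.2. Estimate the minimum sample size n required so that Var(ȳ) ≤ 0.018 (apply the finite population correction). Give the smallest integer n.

998

Without fpc, n₀ = s²/D = 18.2/0.018 = 1011.1111.
With fpc, (1 − n/N)·s²/n ≤ D requires n ≥ n₀/(1 + n₀/N) = 1011.1111/(1 + 1011.1111/73480) = 997.3867.
Rounding up, n = 998.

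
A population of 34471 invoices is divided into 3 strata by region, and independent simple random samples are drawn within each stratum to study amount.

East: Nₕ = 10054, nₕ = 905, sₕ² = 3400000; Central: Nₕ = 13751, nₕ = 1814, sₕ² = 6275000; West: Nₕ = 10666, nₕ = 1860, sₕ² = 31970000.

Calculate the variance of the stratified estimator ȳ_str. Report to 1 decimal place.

Var(ȳ_str) = Σₕ Wₕ²(1 − fₕ)sₕ²/nₕ with Wₕ = Nₕ/N, N = 34471.
East: Wₕ = 0.29166546; term = 0.29166546²·(1 − 0.09001392)·3400000/905 = 290.82724.
Central: Wₕ = 0.39891503; term = 0.39891503²·(1 − 0.13191768)·6275000/1814 = 477.85723.
West: Wₕ = 0.30941951; term = 0.30941951²·(1 − 0.17438590)·31970000/1860 = 1358.6331.
Sum = 2127.3176.

2127.3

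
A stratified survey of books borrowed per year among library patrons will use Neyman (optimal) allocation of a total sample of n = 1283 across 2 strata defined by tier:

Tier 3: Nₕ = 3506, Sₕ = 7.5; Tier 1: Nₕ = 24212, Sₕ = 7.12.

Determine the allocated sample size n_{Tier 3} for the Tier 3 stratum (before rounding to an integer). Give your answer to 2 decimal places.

Neyman allocation: nₕ = n·NₕSₕ / Σⱼ NⱼSⱼ.
Σ NⱼSⱼ = 3506·7.5 + 24212·7.12 = 198684.44.
n_{Tier 3} = 1283·3506·7.5 / 198684.44 = 169.80.

169.80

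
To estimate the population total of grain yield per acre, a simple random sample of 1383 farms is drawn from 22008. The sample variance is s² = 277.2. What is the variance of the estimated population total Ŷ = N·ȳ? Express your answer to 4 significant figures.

9.098 × 10^7

Var(Ŷ) = N²·Var(ȳ) = N²·(1 − n/N)·s²/n.
f = 1383/22008 = 0.06284079; Var(ȳ) = 0.93715921·277.2/1383 = 0.18783842.
Var(Ŷ) = 22008² · 0.18783842 = 9.0979926 × 10^7.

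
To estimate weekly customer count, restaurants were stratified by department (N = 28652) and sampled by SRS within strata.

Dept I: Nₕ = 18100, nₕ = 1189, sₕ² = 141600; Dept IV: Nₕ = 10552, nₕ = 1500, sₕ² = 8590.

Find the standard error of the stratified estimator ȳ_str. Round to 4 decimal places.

6.7134

Var(ȳ_str) = Σₕ Wₕ²(1 − fₕ)sₕ²/nₕ with Wₕ = Nₕ/N, N = 28652.
Dept I: Wₕ = 0.63171855; term = 0.63171855²·(1 − 0.06569061)·141600/1189 = 44.403722.
Dept IV: Wₕ = 0.36828145; term = 0.36828145²·(1 − 0.14215315)·8590/1500 = 0.66630235.
Sum = 45.070024.
SE = √(45.070024) = 6.7134.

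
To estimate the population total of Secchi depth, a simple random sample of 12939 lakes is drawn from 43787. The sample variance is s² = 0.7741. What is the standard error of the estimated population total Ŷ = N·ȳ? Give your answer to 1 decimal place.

Var(Ŷ) = N²·Var(ȳ) = N²·(1 − n/N)·s²/n.
f = 12939/43787 = 0.29549866; Var(ȳ) = 0.70450134·0.7741/12939 = 4.2148117 × 10^-5.
Var(Ŷ) = 43787² · (4.2148117 × 10^-5) = 80810.642.
SE(Ŷ) = √(80810.642) = 284.3.

284.3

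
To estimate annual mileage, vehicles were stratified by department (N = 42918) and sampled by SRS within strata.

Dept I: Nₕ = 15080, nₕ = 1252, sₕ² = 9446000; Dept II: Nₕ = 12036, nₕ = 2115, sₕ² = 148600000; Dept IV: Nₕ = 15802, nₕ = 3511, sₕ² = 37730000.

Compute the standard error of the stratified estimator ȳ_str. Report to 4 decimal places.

Var(ȳ_str) = Σₕ Wₕ²(1 − fₕ)sₕ²/nₕ with Wₕ = Nₕ/N, N = 42918.
Dept I: Wₕ = 0.35136772; term = 0.35136772²·(1 − 0.08302387)·9446000/1252 = 854.13275.
Dept II: Wₕ = 0.28044177; term = 0.28044177²·(1 − 0.17572283)·148600000/2115 = 4554.777.
Dept IV: Wₕ = 0.36819050; term = 0.36819050²·(1 − 0.22218706)·37730000/3511 = 1133.121.
Sum = 6542.0308.
SE = √(6542.0308) = 80.8828.

80.8828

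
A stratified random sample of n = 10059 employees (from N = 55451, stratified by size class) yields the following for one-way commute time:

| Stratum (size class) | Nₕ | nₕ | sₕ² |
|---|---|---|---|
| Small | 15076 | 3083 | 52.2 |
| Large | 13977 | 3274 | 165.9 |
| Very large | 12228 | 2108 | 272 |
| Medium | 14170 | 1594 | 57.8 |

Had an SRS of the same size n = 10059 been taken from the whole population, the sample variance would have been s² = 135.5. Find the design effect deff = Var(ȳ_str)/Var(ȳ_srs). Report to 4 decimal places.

Var(ȳ_str) = Σ Wₕ²(1−fₕ)sₕ²/nₕ with Wₕ = Nₕ/55451:
  Small: (15076/55451)²·(1−3083/15076)·52.2/3083 = 9.9561671 × 10^-4
  Large: (13977/55451)²·(1−3274/13977)·165.9/3274 = 0.0024652924
  Very large: (12228/55451)²·(1−2108/12228)·272/2108 = 0.0051929659
  Medium: (14170/55451)²·(1−1594/14170)·57.8/1594 = 0.0021015181
  → Var(ȳ_str) = 0.010755393.
Var(ȳ_srs) = (1 − 10059/55451)·135.5/10059 = 0.011026925.
deff = 0.010755393 / 0.011026925 = 0.9754.

0.9754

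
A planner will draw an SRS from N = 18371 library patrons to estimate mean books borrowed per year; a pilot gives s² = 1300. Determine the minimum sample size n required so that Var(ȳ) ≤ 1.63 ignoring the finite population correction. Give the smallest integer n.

Without fpc, n₀ = s²/D = 1300/1.63 = 797.5460.
Rounding up, n = 798.

798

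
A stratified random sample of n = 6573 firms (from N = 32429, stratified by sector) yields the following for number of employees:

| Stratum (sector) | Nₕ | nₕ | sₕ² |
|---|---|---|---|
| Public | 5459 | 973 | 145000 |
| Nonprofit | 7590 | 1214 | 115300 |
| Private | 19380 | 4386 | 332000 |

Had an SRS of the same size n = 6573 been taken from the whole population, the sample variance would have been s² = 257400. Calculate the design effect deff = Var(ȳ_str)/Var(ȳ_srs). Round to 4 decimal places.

0.9210

Var(ȳ_str) = Σ Wₕ²(1−fₕ)sₕ²/nₕ with Wₕ = Nₕ/32429:
  Public: (5459/32429)²·(1−973/5459)·145000/973 = 3.4702472
  Nonprofit: (7590/32429)²·(1−1214/7590)·115300/1214 = 4.3705248
  Private: (19380/32429)²·(1−4386/19380)·332000/4386 = 20.915759
  → Var(ȳ_str) = 28.756531.
Var(ȳ_srs) = (1 − 6573/32429)·257400/6573 = 31.222861.
deff = 28.756531 / 31.222861 = 0.9210.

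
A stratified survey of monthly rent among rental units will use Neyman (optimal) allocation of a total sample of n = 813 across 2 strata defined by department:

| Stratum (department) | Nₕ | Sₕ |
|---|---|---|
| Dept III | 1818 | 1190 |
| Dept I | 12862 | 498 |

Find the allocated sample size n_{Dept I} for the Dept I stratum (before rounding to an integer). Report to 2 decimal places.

607.73

Neyman allocation: nₕ = n·NₕSₕ / Σⱼ NⱼSⱼ.
Σ NⱼSⱼ = 1818·1190 + 12862·498 = 8.568696 × 10^6.
n_{Dept I} = 813·12862·498 / (8.568696 × 10^6) = 607.73.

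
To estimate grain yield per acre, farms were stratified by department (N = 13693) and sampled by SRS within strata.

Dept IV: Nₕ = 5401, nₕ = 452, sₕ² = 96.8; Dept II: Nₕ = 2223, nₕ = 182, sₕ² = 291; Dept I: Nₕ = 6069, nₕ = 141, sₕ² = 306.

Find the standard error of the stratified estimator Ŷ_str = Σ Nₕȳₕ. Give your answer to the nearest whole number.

Var(Ŷ_str) = Σₕ Nₕ²(1 − fₕ)sₕ²/nₕ.
Dept IV: 5401²·(1 − 452/5401)·96.8/452 = 5.7243813 × 10^6.
Dept II: 2223²·(1 − 182/2223)·291/182 = 7.2544429 × 10^6.
Dept I: 6069²·(1 − 141/6069)·306/141 = 7.8077814 × 10^7.
Sum = 9.1056638 × 10^7.
SE = √(9.1056638 × 10^7) = 9542.

9542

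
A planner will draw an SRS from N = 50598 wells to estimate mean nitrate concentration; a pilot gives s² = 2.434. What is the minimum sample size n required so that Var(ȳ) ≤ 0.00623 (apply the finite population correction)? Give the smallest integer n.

Without fpc, n₀ = s²/D = 2.434/0.00623 = 390.6902.
With fpc, (1 − n/N)·s²/n ≤ D requires n ≥ n₀/(1 + n₀/N) = 390.6902/(1 + 390.6902/50598) = 387.6966.
Rounding up, n = 388.

388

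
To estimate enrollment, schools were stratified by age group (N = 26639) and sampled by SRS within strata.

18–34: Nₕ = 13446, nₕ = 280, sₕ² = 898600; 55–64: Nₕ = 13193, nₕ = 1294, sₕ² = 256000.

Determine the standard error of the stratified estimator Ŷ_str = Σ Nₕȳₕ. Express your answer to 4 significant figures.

Var(Ŷ_str) = Σₕ Nₕ²(1 − fₕ)sₕ²/nₕ.
18–34: 13446²·(1 − 280/13446)·898600/280 = 5.6813997 × 10^11.
55–64: 13193²·(1 − 1294/13193)·256000/1294 = 3.1057015 × 10^10.
Sum = 5.9919699 × 10^11.
SE = √(5.9919699 × 10^11) = 774100.

774100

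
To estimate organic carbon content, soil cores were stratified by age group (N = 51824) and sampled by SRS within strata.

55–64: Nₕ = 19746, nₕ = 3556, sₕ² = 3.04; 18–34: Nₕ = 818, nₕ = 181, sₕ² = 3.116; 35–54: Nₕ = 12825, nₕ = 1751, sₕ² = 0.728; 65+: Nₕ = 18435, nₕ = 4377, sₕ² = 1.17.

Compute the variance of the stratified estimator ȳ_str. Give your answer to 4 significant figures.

Var(ȳ_str) = Σₕ Wₕ²(1 − fₕ)sₕ²/nₕ with Wₕ = Nₕ/N, N = 51824.
55–64: Wₕ = 0.38102038; term = 0.38102038²·(1 − 0.18008711)·3.04/3556 = 1.0175973 × 10^-4.
18–34: Wₕ = 0.01578419; term = 0.01578419²·(1 − 0.22127139)·3.116/181 = 3.3400252 × 10^-6.
35–54: Wₕ = 0.24747221; term = 0.24747221²·(1 − 0.13653021)·0.728/1751 = 2.1985951 × 10^-5.
65+: Wₕ = 0.35572322; term = 0.35572322²·(1 − 0.23742880)·1.17/4377 = 2.5793729 × 10^-5.
Sum = 1.5287944 × 10^-4.

1.529 × 10^-4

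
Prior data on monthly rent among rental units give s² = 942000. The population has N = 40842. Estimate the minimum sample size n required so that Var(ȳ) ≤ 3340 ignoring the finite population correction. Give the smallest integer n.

Without fpc, n₀ = s²/D = 942000/3340 = 282.0359.
Rounding up, n = 283.

283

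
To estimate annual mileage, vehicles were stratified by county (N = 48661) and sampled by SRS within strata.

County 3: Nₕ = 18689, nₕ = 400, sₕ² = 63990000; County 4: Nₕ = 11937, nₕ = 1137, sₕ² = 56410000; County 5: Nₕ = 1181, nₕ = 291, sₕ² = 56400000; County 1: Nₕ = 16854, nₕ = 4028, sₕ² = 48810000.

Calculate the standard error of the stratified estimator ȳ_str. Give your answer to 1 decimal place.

164.3

Var(ȳ_str) = Σₕ Wₕ²(1 − fₕ)sₕ²/nₕ with Wₕ = Nₕ/N, N = 48661.
County 3: Wₕ = 0.38406527; term = 0.38406527²·(1 − 0.02140296)·63990000/400 = 23092.241.
County 4: Wₕ = 0.24530939; term = 0.24530939²·(1 − 0.09525006)·56410000/1137 = 2701.1738.
County 5: Wₕ = 0.02426995; term = 0.02426995²·(1 − 0.24640135)·56400000/291 = 86.032781.
County 1: Wₕ = 0.34635540; term = 0.34635540²·(1 − 0.23899371)·48810000/4028 = 1106.2455.
Sum = 26985.693.
SE = √(26985.693) = 164.3.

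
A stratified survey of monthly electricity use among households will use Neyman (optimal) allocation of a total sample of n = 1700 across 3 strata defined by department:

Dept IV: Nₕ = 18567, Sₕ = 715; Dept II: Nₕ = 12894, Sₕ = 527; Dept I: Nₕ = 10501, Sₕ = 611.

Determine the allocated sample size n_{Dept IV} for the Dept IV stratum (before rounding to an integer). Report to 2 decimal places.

852.06

Neyman allocation: nₕ = n·NₕSₕ / Σⱼ NⱼSⱼ.
Σ NⱼSⱼ = 18567·715 + 12894·527 + 10501·611 = 2.6486654 × 10^7.
n_{Dept IV} = 1700·18567·715 / (2.6486654 × 10^7) = 852.06.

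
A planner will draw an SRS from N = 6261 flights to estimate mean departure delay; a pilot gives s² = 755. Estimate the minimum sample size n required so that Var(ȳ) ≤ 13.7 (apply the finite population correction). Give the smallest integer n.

Without fpc, n₀ = s²/D = 755/13.7 = 55.1095.
With fpc, (1 − n/N)·s²/n ≤ D requires n ≥ n₀/(1 + n₀/N) = 55.1095/(1 + 55.1095/6261) = 54.6287.
Rounding up, n = 55.

55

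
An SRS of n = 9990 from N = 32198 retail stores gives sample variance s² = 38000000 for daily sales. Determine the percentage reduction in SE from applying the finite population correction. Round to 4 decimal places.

16.9499

f = n/N = 9990/32198 = 0.31026772.
SE_no-fpc = √(s²/n) = 61.674985; SE_fpc = √((1−f)s²/n) = 51.221151.
Ratio = √(1−f) = 0.83050122. Reduction = 100·(1 − 0.83050122) = 16.9499%.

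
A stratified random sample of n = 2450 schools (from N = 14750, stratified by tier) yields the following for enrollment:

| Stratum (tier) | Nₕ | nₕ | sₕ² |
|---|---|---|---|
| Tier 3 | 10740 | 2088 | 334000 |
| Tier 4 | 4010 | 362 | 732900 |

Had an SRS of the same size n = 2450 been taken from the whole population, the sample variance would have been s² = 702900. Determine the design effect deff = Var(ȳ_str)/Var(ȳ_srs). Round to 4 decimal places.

0.8546

Var(ȳ_str) = Σ Wₕ²(1−fₕ)sₕ²/nₕ with Wₕ = Nₕ/14750:
  Tier 3: (10740/14750)²·(1−2088/10740)·334000/2088 = 68.320766
  Tier 4: (4010/14750)²·(1−362/4010)·732900/362 = 136.12921
  → Var(ȳ_str) = 204.44998.
Var(ȳ_srs) = (1 − 2450/14750)·702900/2450 = 239.24372.
deff = 204.44998 / 239.24372 = 0.8546.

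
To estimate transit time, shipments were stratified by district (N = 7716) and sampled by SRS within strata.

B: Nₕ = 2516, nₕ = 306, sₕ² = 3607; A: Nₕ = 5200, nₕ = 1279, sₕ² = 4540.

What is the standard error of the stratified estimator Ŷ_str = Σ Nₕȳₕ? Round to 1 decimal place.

Var(Ŷ_str) = Σₕ Nₕ²(1 − fₕ)sₕ²/nₕ.
B: 2516²·(1 − 306/2516)·3607/306 = 6.5543198 × 10^7.
A: 5200²·(1 − 1279/5200)·4540/1279 = 7.2374486 × 10^7.
Sum = 1.3791768 × 10^8.
SE = √(1.3791768 × 10^8) = 11743.8.

11743.8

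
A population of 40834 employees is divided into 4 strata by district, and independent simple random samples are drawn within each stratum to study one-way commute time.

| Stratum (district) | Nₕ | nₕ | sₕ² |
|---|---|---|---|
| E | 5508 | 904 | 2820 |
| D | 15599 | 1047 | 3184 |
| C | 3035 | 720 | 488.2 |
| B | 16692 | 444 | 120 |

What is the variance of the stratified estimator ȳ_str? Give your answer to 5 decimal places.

Var(ȳ_str) = Σₕ Wₕ²(1 − fₕ)sₕ²/nₕ with Wₕ = Nₕ/N, N = 40834.
E: Wₕ = 0.13488759; term = 0.13488759²·(1 − 0.16412491)·2820/904 = 0.047442337.
D: Wₕ = 0.38201009; term = 0.38201009²·(1 − 0.06711969)·3184/1047 = 0.41400156.
C: Wₕ = 0.07432532; term = 0.07432532²·(1 − 0.23723229)·488.2/720 = 0.0028571374.
B: Wₕ = 0.40877700; term = 0.40877700²·(1 − 0.02659957)·120/444 = 0.043960509.
Sum = 0.50826154.

0.50826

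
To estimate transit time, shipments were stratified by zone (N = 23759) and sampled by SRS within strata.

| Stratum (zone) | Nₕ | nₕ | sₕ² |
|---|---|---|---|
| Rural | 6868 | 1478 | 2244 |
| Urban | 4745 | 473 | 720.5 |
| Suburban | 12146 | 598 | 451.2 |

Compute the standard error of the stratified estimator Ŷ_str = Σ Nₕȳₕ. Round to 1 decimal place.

13889.2

Var(Ŷ_str) = Σₕ Nₕ²(1 − fₕ)sₕ²/nₕ.
Rural: 6868²·(1 − 1478/6868)·2244/1478 = 5.6204032 × 10^7.
Urban: 4745²·(1 − 473/4745)·720.5/473 = 3.087737 × 10^7.
Suburban: 12146²·(1 − 598/12146)·451.2/598 = 1.058298 × 10^8.
Sum = 1.929112 × 10^8.
SE = √(1.929112 × 10^8) = 13889.2.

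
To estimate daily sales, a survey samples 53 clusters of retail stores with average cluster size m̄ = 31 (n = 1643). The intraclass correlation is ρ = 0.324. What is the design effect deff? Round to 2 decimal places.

10.72

deff = 1 + (31 − 1)·0.324 = 1 + 9.72 = 10.72.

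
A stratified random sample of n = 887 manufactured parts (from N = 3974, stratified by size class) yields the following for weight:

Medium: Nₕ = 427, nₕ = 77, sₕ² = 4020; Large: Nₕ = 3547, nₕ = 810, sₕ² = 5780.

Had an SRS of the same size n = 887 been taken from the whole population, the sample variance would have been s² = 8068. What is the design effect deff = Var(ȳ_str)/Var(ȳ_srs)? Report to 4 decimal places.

0.6908

Var(ȳ_str) = Σ Wₕ²(1−fₕ)sₕ²/nₕ with Wₕ = Nₕ/3974:
  Medium: (427/3974)²·(1−77/427)·4020/77 = 0.49405525
  Large: (3547/3974)²·(1−810/3547)·5780/810 = 4.38655
  → Var(ȳ_str) = 4.8806053.
Var(ȳ_srs) = (1 − 887/3974)·8068/887 = 7.0656324.
deff = 4.8806053 / 7.0656324 = 0.6908.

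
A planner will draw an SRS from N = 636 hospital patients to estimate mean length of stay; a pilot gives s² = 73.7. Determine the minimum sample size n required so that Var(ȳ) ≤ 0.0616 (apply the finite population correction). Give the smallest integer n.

416

Without fpc, n₀ = s²/D = 73.7/0.0616 = 1196.4286.
With fpc, (1 − n/N)·s²/n ≤ D requires n ≥ n₀/(1 + n₀/N) = 1196.4286/(1 + 1196.4286/636) = 415.2569.
Rounding up, n = 416.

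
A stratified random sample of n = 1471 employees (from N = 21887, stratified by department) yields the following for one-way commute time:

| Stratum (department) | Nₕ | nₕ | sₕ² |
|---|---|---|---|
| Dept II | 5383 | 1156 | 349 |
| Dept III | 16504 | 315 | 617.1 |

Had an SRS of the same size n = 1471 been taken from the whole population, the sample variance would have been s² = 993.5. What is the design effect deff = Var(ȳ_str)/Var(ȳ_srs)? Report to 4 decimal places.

1.7571

Var(ȳ_str) = Σ Wₕ²(1−fₕ)sₕ²/nₕ with Wₕ = Nₕ/21887:
  Dept II: (5383/21887)²·(1−1156/5383)·349/1156 = 0.014340086
  Dept III: (16504/21887)²·(1−315/16504)·617.1/315 = 1.0926517
  → Var(ȳ_str) = 1.1069918.
Var(ȳ_srs) = (1 − 1471/21887)·993.5/1471 = 0.62999865.
deff = 1.1069918 / 0.62999865 = 1.7571.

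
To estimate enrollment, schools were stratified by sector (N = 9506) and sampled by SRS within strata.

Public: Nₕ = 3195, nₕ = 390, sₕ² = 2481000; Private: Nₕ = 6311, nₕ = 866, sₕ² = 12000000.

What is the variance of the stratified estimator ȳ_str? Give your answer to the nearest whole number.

5900

Var(ȳ_str) = Σₕ Wₕ²(1 − fₕ)sₕ²/nₕ with Wₕ = Nₕ/N, N = 9506.
Public: Wₕ = 0.33610351; term = 0.33610351²·(1 − 0.12206573)·2481000/390 = 630.91415.
Private: Wₕ = 0.66389649; term = 0.66389649²·(1 − 0.13722073)·12000000/866 = 5269.4319.
Sum = 5900.3461.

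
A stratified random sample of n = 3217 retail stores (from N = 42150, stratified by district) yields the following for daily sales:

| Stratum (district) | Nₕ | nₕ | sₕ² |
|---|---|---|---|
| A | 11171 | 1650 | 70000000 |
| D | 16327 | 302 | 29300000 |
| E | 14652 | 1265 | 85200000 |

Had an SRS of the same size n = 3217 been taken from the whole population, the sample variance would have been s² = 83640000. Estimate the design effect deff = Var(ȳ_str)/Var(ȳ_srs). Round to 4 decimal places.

1.0104

Var(ȳ_str) = Σ Wₕ²(1−fₕ)sₕ²/nₕ with Wₕ = Nₕ/42150:
  A: (11171/42150)²·(1−1650/11171)·70000000/1650 = 2539.7651
  D: (16327/42150)²·(1−302/16327)·29300000/302 = 14287.951
  E: (14652/42150)²·(1−1265/14652)·85200000/1265 = 7435.9093
  → Var(ȳ_str) = 24263.625.
Var(ȳ_srs) = (1 − 3217/42150)·83640000/3217 = 24015.037.
deff = 24263.625 / 24015.037 = 1.0104.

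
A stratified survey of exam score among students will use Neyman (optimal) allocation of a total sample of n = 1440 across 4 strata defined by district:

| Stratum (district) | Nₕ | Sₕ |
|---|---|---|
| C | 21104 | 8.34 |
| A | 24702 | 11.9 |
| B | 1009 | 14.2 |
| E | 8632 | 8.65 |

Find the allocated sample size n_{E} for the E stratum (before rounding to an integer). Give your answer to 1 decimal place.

192.4

Neyman allocation: nₕ = n·NₕSₕ / Σⱼ NⱼSⱼ.
Σ NⱼSⱼ = 21104·8.34 + 24702·11.9 + 1009·14.2 + 8632·8.65 = 558955.76.
n_{E} = 1440·8632·8.65 / 558955.76 = 192.4.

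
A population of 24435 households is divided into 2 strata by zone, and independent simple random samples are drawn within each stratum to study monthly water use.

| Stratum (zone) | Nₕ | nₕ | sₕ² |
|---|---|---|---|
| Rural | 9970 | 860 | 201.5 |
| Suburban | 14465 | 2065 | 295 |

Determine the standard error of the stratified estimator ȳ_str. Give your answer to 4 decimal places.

0.2803

Var(ȳ_str) = Σₕ Wₕ²(1 − fₕ)sₕ²/nₕ with Wₕ = Nₕ/N, N = 24435.
Rural: Wₕ = 0.40802128; term = 0.40802128²·(1 − 0.08625878)·201.5/860 = 0.035642278.
Suburban: Wₕ = 0.59197872; term = 0.59197872²·(1 − 0.14275838)·295/2065 = 0.042915818.
Sum = 0.078558096.
SE = √(0.078558096) = 0.2803.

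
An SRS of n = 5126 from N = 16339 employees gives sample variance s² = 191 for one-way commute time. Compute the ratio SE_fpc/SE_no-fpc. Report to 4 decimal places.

0.8284

f = n/N = 5126/16339 = 0.31372789.
SE_no-fpc = √(s²/n) = 0.19303114; SE_fpc = √((1−f)s²/n) = 0.15990998.
Ratio = √(1−f) = 0.82841542.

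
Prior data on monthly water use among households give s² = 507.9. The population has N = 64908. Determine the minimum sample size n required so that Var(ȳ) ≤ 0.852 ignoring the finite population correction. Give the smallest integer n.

597

Without fpc, n₀ = s²/D = 507.9/0.852 = 596.1268.
Rounding up, n = 597.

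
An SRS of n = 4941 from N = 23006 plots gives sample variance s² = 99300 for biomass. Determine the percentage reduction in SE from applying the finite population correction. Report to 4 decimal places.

11.3868

f = n/N = 4941/23006 = 0.21477006.
SE_no-fpc = √(s²/n) = 4.4829841; SE_fpc = √((1−f)s²/n) = 3.9725157.
Ratio = √(1−f) = 0.88613201. Reduction = 100·(1 − 0.88613201) = 11.3868%.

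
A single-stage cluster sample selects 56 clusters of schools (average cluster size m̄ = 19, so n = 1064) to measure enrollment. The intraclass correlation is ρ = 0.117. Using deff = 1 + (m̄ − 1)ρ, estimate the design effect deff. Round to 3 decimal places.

deff = 1 + (19 − 1)·0.117 = 1 + 2.106 = 3.106.

3.106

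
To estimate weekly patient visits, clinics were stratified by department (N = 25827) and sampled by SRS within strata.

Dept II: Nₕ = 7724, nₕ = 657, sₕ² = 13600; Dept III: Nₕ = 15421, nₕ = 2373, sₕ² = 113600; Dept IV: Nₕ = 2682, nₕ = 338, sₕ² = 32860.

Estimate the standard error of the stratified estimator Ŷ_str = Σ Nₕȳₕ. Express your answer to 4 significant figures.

Var(Ŷ_str) = Σₕ Nₕ²(1 − fₕ)sₕ²/nₕ.
Dept II: 7724²·(1 − 657/7724)·13600/657 = 1.1299283 × 10^9.
Dept III: 15421²·(1 − 2373/15421)·113600/2373 = 9.632457 × 10^9.
Dept IV: 2682²·(1 − 338/2682)·32860/338 = 6.1117733 × 10^8.
Sum = 1.1373563 × 10^10.
SE = √(1.1373563 × 10^10) = 106600.

106600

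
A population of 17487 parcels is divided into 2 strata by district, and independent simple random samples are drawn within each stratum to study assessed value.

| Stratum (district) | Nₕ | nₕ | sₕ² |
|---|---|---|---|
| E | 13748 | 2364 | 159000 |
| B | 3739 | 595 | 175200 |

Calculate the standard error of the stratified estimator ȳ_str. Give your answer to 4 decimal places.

Var(ȳ_str) = Σₕ Wₕ²(1 − fₕ)sₕ²/nₕ with Wₕ = Nₕ/N, N = 17487.
E: Wₕ = 0.78618402; term = 0.78618402²·(1 − 0.17195228)·159000/2364 = 34.423375.
B: Wₕ = 0.21381598; term = 0.21381598²·(1 − 0.15913346)·175200/595 = 11.319429.
Sum = 45.742804.
SE = √(45.742804) = 6.7633.

6.7633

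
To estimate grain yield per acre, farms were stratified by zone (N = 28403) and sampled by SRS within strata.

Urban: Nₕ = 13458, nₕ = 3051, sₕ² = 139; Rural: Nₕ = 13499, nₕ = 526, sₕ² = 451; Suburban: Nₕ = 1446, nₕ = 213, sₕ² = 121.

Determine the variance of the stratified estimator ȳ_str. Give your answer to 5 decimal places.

Var(ȳ_str) = Σₕ Wₕ²(1 − fₕ)sₕ²/nₕ with Wₕ = Nₕ/N, N = 28403.
Urban: Wₕ = 0.47382319; term = 0.47382319²·(1 − 0.22670531)·139/3051 = 0.0079095221.
Rural: Wₕ = 0.47526670; term = 0.47526670²·(1 − 0.03896585)·451/526 = 0.18612486.
Suburban: Wₕ = 0.05091012; term = 0.05091012²·(1 − 0.14730290)·121/213 = 0.0012554768.
Sum = 0.19528986.

0.19529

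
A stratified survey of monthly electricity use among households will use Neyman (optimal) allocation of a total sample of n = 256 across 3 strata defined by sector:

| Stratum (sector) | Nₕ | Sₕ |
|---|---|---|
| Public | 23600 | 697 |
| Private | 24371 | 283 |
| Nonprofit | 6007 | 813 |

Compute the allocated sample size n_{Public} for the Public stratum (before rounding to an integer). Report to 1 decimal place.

149.2

Neyman allocation: nₕ = n·NₕSₕ / Σⱼ NⱼSⱼ.
Σ NⱼSⱼ = 23600·697 + 24371·283 + 6007·813 = 2.8229884 × 10^7.
n_{Public} = 256·23600·697 / (2.8229884 × 10^7) = 149.2.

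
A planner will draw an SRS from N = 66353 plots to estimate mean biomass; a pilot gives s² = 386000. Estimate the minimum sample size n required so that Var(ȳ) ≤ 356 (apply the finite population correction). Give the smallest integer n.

1067

Without fpc, n₀ = s²/D = 386000/356 = 1084.2697.
With fpc, (1 − n/N)·s²/n ≤ D requires n ≥ n₀/(1 + n₀/N) = 1084.2697/(1 + 1084.2697/66353) = 1066.8366.
Rounding up, n = 1067.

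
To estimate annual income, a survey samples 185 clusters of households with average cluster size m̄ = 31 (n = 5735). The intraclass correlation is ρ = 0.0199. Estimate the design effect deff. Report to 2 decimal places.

1.60

deff = 1 + (31 − 1)·0.0199 = 1 + 0.597 = 1.597.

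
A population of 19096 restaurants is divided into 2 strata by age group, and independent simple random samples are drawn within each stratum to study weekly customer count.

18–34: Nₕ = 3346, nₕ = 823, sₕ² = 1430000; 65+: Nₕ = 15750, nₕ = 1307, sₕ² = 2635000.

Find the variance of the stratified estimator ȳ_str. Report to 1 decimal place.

1297.9

Var(ȳ_str) = Σₕ Wₕ²(1 − fₕ)sₕ²/nₕ with Wₕ = Nₕ/N, N = 19096.
18–34: Wₕ = 0.17521994; term = 0.17521994²·(1 − 0.24596533)·1430000/823 = 40.224863.
65+: Wₕ = 0.82478006; term = 0.82478006²·(1 − 0.08298413)·2635000/1307 = 1257.6453.
Sum = 1297.8702.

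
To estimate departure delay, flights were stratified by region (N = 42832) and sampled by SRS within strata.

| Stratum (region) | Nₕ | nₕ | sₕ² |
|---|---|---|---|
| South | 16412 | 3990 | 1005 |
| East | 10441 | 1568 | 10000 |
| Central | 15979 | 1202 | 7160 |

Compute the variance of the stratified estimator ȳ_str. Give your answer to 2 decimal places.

1.12

Var(ȳ_str) = Σₕ Wₕ²(1 − fₕ)sₕ²/nₕ with Wₕ = Nₕ/N, N = 42832.
South: Wₕ = 0.38317146; term = 0.38317146²·(1 − 0.24311479)·1005/3990 = 0.027990425.
East: Wₕ = 0.24376634; term = 0.24376634²·(1 − 0.15017719)·10000/1568 = 0.32205483.
Central: Wₕ = 0.37306220; term = 0.37306220²·(1 − 0.07522373)·7160/1202 = 0.76666867.
Sum = 1.1167139.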